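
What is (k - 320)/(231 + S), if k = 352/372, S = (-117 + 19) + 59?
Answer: -3709/2232 ≈ -1.6617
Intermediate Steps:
S = -39 (S = -98 + 59 = -39)
k = 88/93 (k = 352*(1/372) = 88/93 ≈ 0.94624)
(k - 320)/(231 + S) = (88/93 - 320)/(231 - 39) = -29672/93/192 = -29672/93*1/192 = -3709/2232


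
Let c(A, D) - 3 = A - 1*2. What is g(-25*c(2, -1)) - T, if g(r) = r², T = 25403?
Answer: -19778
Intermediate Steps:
c(A, D) = 1 + A (c(A, D) = 3 + (A - 1*2) = 3 + (A - 2) = 3 + (-2 + A) = 1 + A)
g(-25*c(2, -1)) - T = (-25*(1 + 2))² - 1*25403 = (-25*3)² - 25403 = (-75)² - 25403 = 5625 - 25403 = -19778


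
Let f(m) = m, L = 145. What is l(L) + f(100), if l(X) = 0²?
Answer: 100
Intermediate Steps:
l(X) = 0
l(L) + f(100) = 0 + 100 = 100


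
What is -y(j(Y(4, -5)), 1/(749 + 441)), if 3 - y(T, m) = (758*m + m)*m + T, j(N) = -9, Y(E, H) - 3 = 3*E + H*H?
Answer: -16992441/1416100 ≈ -11.999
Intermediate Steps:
Y(E, H) = 3 + H² + 3*E (Y(E, H) = 3 + (3*E + H*H) = 3 + (3*E + H²) = 3 + (H² + 3*E) = 3 + H² + 3*E)
y(T, m) = 3 - T - 759*m² (y(T, m) = 3 - ((758*m + m)*m + T) = 3 - ((759*m)*m + T) = 3 - (759*m² + T) = 3 - (T + 759*m²) = 3 + (-T - 759*m²) = 3 - T - 759*m²)
-y(j(Y(4, -5)), 1/(749 + 441)) = -(3 - 1*(-9) - 759/(749 + 441)²) = -(3 + 9 - 759*(1/1190)²) = -(3 + 9 - 759*1/1416100) = -(3 + 9 - 759/1416100) = -1*16992441/1416100 = -16992441/1416100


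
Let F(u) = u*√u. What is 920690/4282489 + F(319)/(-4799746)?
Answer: 920690/4282489 - 319*√319/4799746 ≈ 0.21380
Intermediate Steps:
F(u) = u^(3/2)
920690/4282489 + F(319)/(-4799746) = 920690/4282489 + 319^(3/2)/(-4799746) = 920690*(1/4282489) + (319*√319)*(-1/4799746) = 920690/4282489 - 319*√319/4799746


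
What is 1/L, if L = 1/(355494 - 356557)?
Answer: -1063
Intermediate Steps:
L = -1/1063 (L = 1/(-1063) = -1/1063 ≈ -0.00094073)
1/L = 1/(-1/1063) = -1063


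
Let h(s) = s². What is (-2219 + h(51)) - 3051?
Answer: -2669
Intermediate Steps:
(-2219 + h(51)) - 3051 = (-2219 + 51²) - 3051 = (-2219 + 2601) - 3051 = 382 - 3051 = -2669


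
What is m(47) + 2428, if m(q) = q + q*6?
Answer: 2757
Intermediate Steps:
m(q) = 7*q (m(q) = q + 6*q = 7*q)
m(47) + 2428 = 7*47 + 2428 = 329 + 2428 = 2757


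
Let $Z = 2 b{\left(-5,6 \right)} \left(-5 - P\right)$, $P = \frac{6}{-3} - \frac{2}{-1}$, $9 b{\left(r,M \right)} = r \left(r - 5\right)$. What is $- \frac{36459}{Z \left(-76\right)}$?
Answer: $- \frac{328131}{38000} \approx -8.635$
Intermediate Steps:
$b{\left(r,M \right)} = \frac{r \left(-5 + r\right)}{9}$ ($b{\left(r,M \right)} = \frac{r \left(r - 5\right)}{9} = \frac{r \left(-5 + r\right)}{9}$)
$P = 0$ ($P = 6 \left(- \frac{1}{3}\right) - -2 = -2 + 2 = 0$)
$Z = - \frac{500}{9}$ ($Z = 2 \cdot \frac{1}{9} \left(-5\right) \left(-5 - 5\right) \left(-5 - 0\right) = 2 \cdot \frac{1}{9} \left(-5\right) \left(-10\right) \left(-5 + 0\right) = 2 \cdot \frac{50}{9} \left(-5\right) = \frac{100}{9} \left(-5\right) = - \frac{500}{9} \approx -55.556$)
$- \frac{36459}{Z \left(-76\right)} = - \frac{36459}{\left(- \frac{500}{9}\right) \left(-76\right)} = - \frac{36459}{\frac{38000}{9}} = \left(-36459\right) \frac{9}{38000} = - \frac{328131}{38000}$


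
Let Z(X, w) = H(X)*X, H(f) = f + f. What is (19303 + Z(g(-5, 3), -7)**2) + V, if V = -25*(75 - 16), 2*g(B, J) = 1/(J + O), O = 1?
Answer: 18255873/1024 ≈ 17828.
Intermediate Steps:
g(B, J) = 1/(2*(1 + J)) (g(B, J) = 1/(2*(J + 1)) = 1/(2*(1 + J)))
H(f) = 2*f
Z(X, w) = 2*X**2 (Z(X, w) = (2*X)*X = 2*X**2)
V = -1475 (V = -25*59 = -1475)
(19303 + Z(g(-5, 3), -7)**2) + V = (19303 + (2*(1/(2*(1 + 3)))**2)**2) - 1475 = (19303 + (2*((1/2)/4)**2)**2) - 1475 = (19303 + (2*((1/2)*(1/4))**2)**2) - 1475 = (19303 + (2*(1/8)**2)**2) - 1475 = (19303 + (2*(1/64))**2) - 1475 = (19303 + (1/32)**2) - 1475 = (19303 + 1/1024) - 1475 = 19766273/1024 - 1475 = 18255873/1024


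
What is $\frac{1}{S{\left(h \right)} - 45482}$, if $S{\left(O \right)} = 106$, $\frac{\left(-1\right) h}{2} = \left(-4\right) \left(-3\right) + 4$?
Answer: $- \frac{1}{45376} \approx -2.2038 \cdot 10^{-5}$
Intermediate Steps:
$h = -32$ ($h = - 2 \left(\left(-4\right) \left(-3\right) + 4\right) = - 2 \left(12 + 4\right) = \left(-2\right) 16 = -32$)
$\frac{1}{S{\left(h \right)} - 45482} = \frac{1}{106 - 45482} = \frac{1}{-45376} = - \frac{1}{45376}$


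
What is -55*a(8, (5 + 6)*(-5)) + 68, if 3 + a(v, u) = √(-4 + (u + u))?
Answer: 233 - 55*I*√114 ≈ 233.0 - 587.24*I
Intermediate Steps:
a(v, u) = -3 + √(-4 + 2*u) (a(v, u) = -3 + √(-4 + (u + u)) = -3 + √(-4 + 2*u))
-55*a(8, (5 + 6)*(-5)) + 68 = -55*(-3 + √(-4 + 2*((5 + 6)*(-5)))) + 68 = -55*(-3 + √(-4 + 2*(11*(-5)))) + 68 = -55*(-3 + √(-4 + 2*(-55))) + 68 = -55*(-3 + √(-4 - 110)) + 68 = -55*(-3 + √(-114)) + 68 = -55*(-3 + I*√114) + 68 = (165 - 55*I*√114) + 68 = 233 - 55*I*√114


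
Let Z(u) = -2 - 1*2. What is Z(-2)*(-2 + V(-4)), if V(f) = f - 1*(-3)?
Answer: 12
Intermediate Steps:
V(f) = 3 + f (V(f) = f + 3 = 3 + f)
Z(u) = -4 (Z(u) = -2 - 2 = -4)
Z(-2)*(-2 + V(-4)) = -4*(-2 + (3 - 4)) = -4*(-2 - 1) = -4*(-3) = 12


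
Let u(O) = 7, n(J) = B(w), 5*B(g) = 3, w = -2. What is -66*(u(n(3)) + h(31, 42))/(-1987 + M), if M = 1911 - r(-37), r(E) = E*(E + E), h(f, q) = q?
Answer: 77/67 ≈ 1.1493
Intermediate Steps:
B(g) = 3/5 (B(g) = (1/5)*3 = 3/5)
r(E) = 2*E**2 (r(E) = E*(2*E) = 2*E**2)
n(J) = 3/5
M = -827 (M = 1911 - 2*(-37)**2 = 1911 - 2*1369 = 1911 - 1*2738 = 1911 - 2738 = -827)
-66*(u(n(3)) + h(31, 42))/(-1987 + M) = -66*(7 + 42)/(-1987 - 827) = -3234/(-2814) = -3234*(-1)/2814 = -66*(-7/402) = 77/67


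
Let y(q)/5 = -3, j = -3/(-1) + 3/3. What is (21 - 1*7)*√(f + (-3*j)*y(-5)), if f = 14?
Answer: 14*√194 ≈ 195.00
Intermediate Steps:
j = 4 (j = -3*(-1) + 3*(⅓) = 3 + 1 = 4)
y(q) = -15 (y(q) = 5*(-3) = -15)
(21 - 1*7)*√(f + (-3*j)*y(-5)) = (21 - 1*7)*√(14 - 3*4*(-15)) = (21 - 7)*√(14 - 12*(-15)) = 14*√(14 + 180) = 14*√194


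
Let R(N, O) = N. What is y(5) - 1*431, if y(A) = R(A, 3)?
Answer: -426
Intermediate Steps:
y(A) = A
y(5) - 1*431 = 5 - 1*431 = 5 - 431 = -426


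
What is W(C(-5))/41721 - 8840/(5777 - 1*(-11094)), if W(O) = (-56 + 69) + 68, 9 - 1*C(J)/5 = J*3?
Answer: -122482363/234624997 ≈ -0.52203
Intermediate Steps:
C(J) = 45 - 15*J (C(J) = 45 - 5*J*3 = 45 - 15*J)
W(O) = 81 (W(O) = 13 + 68 = 81)
W(C(-5))/41721 - 8840/(5777 - 1*(-11094)) = 81/41721 - 8840/(5777 - 1*(-11094)) = 81*(1/41721) - 8840/(5777 + 11094) = 27/13907 - 8840/16871 = -122482363/234624997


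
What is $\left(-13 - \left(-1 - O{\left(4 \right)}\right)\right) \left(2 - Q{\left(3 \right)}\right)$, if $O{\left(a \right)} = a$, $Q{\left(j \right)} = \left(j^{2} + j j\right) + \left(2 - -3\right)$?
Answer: $168$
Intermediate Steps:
$Q{\left(j \right)} = 5 + 2 j^{2}$ ($Q{\left(j \right)} = \left(j^{2} + j^{2}\right) + \left(2 + 3\right) = 2 j^{2} + 5 = 5 + 2 j^{2}$)
$\left(-13 - \left(-1 - O{\left(4 \right)}\right)\right) \left(2 - Q{\left(3 \right)}\right) = \left(-13 + \left(\left(4 + 4\right) - 3\right)\right) \left(2 - \left(5 + 2 \cdot 3^{2}\right)\right) = \left(-13 + \left(8 - 3\right)\right) \left(2 - \left(5 + 2 \cdot 9\right)\right) = \left(-13 + 5\right) \left(2 - \left(5 + 18\right)\right) = - 8 \left(2 - 23\right) = \left(-8\right) \left(-21\right) = 168$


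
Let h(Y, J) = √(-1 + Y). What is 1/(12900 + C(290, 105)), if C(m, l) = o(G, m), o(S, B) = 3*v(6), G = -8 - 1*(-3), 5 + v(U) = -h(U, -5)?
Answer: 859/11068212 + √5/55341060 ≈ 7.7650e-5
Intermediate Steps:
v(U) = -5 - √(-1 + U)
G = -5 (G = -8 + 3 = -5)
o(S, B) = -15 - 3*√5 (o(S, B) = 3*(-5 - √(-1 + 6)) = 3*(-5 - √5) = -15 - 3*√5)
C(m, l) = -15 - 3*√5
1/(12900 + C(290, 105)) = 1/(12900 + (-15 - 3*√5)) = 1/(12885 - 3*√5)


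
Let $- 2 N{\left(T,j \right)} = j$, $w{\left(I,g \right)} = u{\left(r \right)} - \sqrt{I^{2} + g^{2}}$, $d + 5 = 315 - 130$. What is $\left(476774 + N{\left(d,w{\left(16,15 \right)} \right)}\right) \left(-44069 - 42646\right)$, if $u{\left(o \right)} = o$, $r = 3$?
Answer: $- \frac{82686654675}{2} - \frac{86715 \sqrt{481}}{2} \approx -4.1344 \cdot 10^{10}$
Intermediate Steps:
$d = 180$ ($d = -5 + \left(315 - 130\right) = -5 + 185 = 180$)
$w{\left(I,g \right)} = 3 - \sqrt{I^{2} + g^{2}}$
$N{\left(T,j \right)} = - \frac{j}{2}$
$\left(476774 + N{\left(d,w{\left(16,15 \right)} \right)}\right) \left(-44069 - 42646\right) = \left(476774 - \frac{3 - \sqrt{16^{2} + 15^{2}}}{2}\right) \left(-44069 - 42646\right) = \left(476774 - \frac{3 - \sqrt{256 + 225}}{2}\right) \left(-86715\right) = \left(476774 - \frac{3 - \sqrt{481}}{2}\right) \left(-86715\right) = \left(476774 - \left(\frac{3}{2} - \frac{\sqrt{481}}{2}\right)\right) \left(-86715\right) = \left(\frac{953545}{2} + \frac{\sqrt{481}}{2}\right) \left(-86715\right) = - \frac{82686654675}{2} - \frac{86715 \sqrt{481}}{2}$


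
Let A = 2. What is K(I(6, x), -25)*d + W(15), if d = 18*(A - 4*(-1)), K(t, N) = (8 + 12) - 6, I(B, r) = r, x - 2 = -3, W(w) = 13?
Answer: 1525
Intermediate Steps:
x = -1 (x = 2 - 3 = -1)
K(t, N) = 14 (K(t, N) = 20 - 6 = 14)
d = 108 (d = 18*(2 - 4*(-1)) = 18*(2 + 4) = 18*6 = 108)
K(I(6, x), -25)*d + W(15) = 14*108 + 13 = 1512 + 13 = 1525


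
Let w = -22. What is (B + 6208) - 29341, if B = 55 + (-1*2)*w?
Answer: -23034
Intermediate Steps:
B = 99 (B = 55 - 1*2*(-22) = 55 - 2*(-22) = 55 + 44 = 99)
(B + 6208) - 29341 = (99 + 6208) - 29341 = 6307 - 29341 = -23034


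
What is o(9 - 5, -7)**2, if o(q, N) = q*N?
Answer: 784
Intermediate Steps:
o(q, N) = N*q
o(9 - 5, -7)**2 = (-7*(9 - 5))**2 = (-7*4)**2 = (-28)**2 = 784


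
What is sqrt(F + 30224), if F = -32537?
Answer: 3*I*sqrt(257) ≈ 48.094*I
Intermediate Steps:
sqrt(F + 30224) = sqrt(-32537 + 30224) = sqrt(-2313) = 3*I*sqrt(257)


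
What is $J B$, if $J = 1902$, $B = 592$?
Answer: $1125984$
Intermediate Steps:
$J B = 1902 \cdot 592 = 1125984$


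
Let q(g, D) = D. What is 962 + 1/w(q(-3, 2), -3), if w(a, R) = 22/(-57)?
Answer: 21107/22 ≈ 959.41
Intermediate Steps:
w(a, R) = -22/57 (w(a, R) = 22*(-1/57) = -22/57)
962 + 1/w(q(-3, 2), -3) = 962 + 1/(-22/57) = 962 - 57/22 = 21107/22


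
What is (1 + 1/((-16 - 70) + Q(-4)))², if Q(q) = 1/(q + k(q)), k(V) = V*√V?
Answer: 342792685161/350901032161 - 9367760*I/350901032161 ≈ 0.97689 - 2.6696e-5*I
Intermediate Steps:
k(V) = V^(3/2)
Q(q) = 1/(q + q^(3/2))
(1 + 1/((-16 - 70) + Q(-4)))² = (1 + 1/((-16 - 70) + 1/(-4 + (-4)^(3/2))))² = (1 + 1/(-86 + 1/(-4 - 8*I)))² = (1 + 1/(-86 + (-4 + 8*I)/80))²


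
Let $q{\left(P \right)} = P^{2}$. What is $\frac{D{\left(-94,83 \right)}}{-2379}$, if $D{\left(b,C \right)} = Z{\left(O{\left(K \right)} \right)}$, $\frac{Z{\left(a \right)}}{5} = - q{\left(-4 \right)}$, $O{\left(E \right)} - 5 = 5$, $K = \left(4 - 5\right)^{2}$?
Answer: $\frac{80}{2379} \approx 0.033628$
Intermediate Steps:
$K = 1$ ($K = \left(-1\right)^{2} = 1$)
$O{\left(E \right)} = 10$ ($O{\left(E \right)} = 5 + 5 = 10$)
$Z{\left(a \right)} = -80$ ($Z{\left(a \right)} = 5 \left(- \left(-4\right)^{2}\right) = 5 \left(\left(-1\right) 16\right) = 5 \left(-16\right) = -80$)
$D{\left(b,C \right)} = -80$
$\frac{D{\left(-94,83 \right)}}{-2379} = - \frac{80}{-2379} = \left(-80\right) \left(- \frac{1}{2379}\right) = \frac{80}{2379}$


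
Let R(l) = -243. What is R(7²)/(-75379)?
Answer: 243/75379 ≈ 0.0032237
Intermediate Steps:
R(7²)/(-75379) = -243/(-75379) = -243*(-1/75379) = 243/75379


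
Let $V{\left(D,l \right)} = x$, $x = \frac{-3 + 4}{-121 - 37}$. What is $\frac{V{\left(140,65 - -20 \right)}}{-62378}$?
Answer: $\frac{1}{9855724} \approx 1.0146 \cdot 10^{-7}$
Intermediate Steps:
$x = - \frac{1}{158}$ ($x = 1 \frac{1}{-158} = 1 \left(- \frac{1}{158}\right) = - \frac{1}{158} \approx -0.0063291$)
$V{\left(D,l \right)} = - \frac{1}{158}$
$\frac{V{\left(140,65 - -20 \right)}}{-62378} = - \frac{1}{158 \left(-62378\right)} = \left(- \frac{1}{158}\right) \left(- \frac{1}{62378}\right) = \frac{1}{9855724}$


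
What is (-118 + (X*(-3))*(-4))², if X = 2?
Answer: 8836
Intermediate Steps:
(-118 + (X*(-3))*(-4))² = (-118 + (2*(-3))*(-4))² = (-118 - 6*(-4))² = (-118 + 24)² = (-94)² = 8836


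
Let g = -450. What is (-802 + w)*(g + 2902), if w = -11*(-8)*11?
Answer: 407032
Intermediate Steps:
w = 968 (w = 88*11 = 968)
(-802 + w)*(g + 2902) = (-802 + 968)*(-450 + 2902) = 166*2452 = 407032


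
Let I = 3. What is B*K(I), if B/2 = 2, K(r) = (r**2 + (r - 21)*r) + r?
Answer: -168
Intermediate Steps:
K(r) = r + r**2 + r*(-21 + r) (K(r) = (r**2 + (-21 + r)*r) + r = (r**2 + r*(-21 + r)) + r = r + r**2 + r*(-21 + r))
B = 4 (B = 2*2 = 4)
B*K(I) = 4*(2*3*(-10 + 3)) = 4*(2*3*(-7)) = 4*(-42) = -168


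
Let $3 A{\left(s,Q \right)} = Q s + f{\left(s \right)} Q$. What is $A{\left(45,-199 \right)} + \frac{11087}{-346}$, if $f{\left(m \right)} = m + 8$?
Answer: $- \frac{6780953}{1038} \approx -6532.7$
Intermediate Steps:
$f{\left(m \right)} = 8 + m$
$A{\left(s,Q \right)} = \frac{Q s}{3} + \frac{Q \left(8 + s\right)}{3}$ ($A{\left(s,Q \right)} = \frac{Q s + \left(8 + s\right) Q}{3} = \frac{Q s + Q \left(8 + s\right)}{3} = \frac{Q s}{3} + \frac{Q \left(8 + s\right)}{3}$)
$A{\left(45,-199 \right)} + \frac{11087}{-346} = \frac{2}{3} \left(-199\right) \left(4 + 45\right) + \frac{11087}{-346} = \frac{2}{3} \left(-199\right) 49 + 11087 \left(- \frac{1}{346}\right) = - \frac{19502}{3} - \frac{11087}{346} = - \frac{6780953}{1038}$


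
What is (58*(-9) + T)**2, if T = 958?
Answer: 190096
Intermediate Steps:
(58*(-9) + T)**2 = (58*(-9) + 958)**2 = (-522 + 958)**2 = 436**2 = 190096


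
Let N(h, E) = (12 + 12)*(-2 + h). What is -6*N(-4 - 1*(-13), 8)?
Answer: -1008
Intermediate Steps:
N(h, E) = -48 + 24*h (N(h, E) = 24*(-2 + h) = -48 + 24*h)
-6*N(-4 - 1*(-13), 8) = -6*(-48 + 24*(-4 - 1*(-13))) = -6*(-48 + 24*(-4 + 13)) = -6*(-48 + 24*9) = -6*(-48 + 216) = -6*168 = -1008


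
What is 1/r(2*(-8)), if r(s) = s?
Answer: -1/16 ≈ -0.062500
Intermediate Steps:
1/r(2*(-8)) = 1/(2*(-8)) = 1/(-16) = -1/16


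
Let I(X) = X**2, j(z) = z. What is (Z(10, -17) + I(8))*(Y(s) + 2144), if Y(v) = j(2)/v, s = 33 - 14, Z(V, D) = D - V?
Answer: 1507306/19 ≈ 79332.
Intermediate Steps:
s = 19
Y(v) = 2/v
(Z(10, -17) + I(8))*(Y(s) + 2144) = ((-17 - 1*10) + 8**2)*(2/19 + 2144) = ((-17 - 10) + 64)*(2*(1/19) + 2144) = (-27 + 64)*(2/19 + 2144) = 37*(40738/19) = 1507306/19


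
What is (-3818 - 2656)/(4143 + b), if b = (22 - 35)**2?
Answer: -3237/2156 ≈ -1.5014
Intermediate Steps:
b = 169 (b = (-13)**2 = 169)
(-3818 - 2656)/(4143 + b) = (-3818 - 2656)/(4143 + 169) = -6474/4312 = -6474*1/4312 = -3237/2156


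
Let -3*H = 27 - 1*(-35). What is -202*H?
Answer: 12524/3 ≈ 4174.7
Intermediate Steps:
H = -62/3 (H = -(27 - 1*(-35))/3 = -(27 + 35)/3 = -1/3*62 = -62/3 ≈ -20.667)
-202*H = -202*(-62/3) = 12524/3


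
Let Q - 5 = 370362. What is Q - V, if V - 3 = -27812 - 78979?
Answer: 477155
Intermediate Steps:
V = -106788 (V = 3 + (-27812 - 78979) = 3 - 106791 = -106788)
Q = 370367 (Q = 5 + 370362 = 370367)
Q - V = 370367 - 1*(-106788) = 370367 + 106788 = 477155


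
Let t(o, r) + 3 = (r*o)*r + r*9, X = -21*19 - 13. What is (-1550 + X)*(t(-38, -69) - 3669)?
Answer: 363383982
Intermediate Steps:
X = -412 (X = -399 - 13 = -412)
t(o, r) = -3 + 9*r + o*r**2 (t(o, r) = -3 + ((r*o)*r + r*9) = -3 + ((o*r)*r + 9*r) = -3 + (o*r**2 + 9*r) = -3 + (9*r + o*r**2) = -3 + 9*r + o*r**2)
(-1550 + X)*(t(-38, -69) - 3669) = (-1550 - 412)*((-3 + 9*(-69) - 38*(-69)**2) - 3669) = -1962*((-3 - 621 - 38*4761) - 3669) = -1962*((-3 - 621 - 180918) - 3669) = -1962*(-181542 - 3669) = -1962*(-185211) = 363383982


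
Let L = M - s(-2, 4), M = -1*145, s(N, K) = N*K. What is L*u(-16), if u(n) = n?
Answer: 2192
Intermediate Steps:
s(N, K) = K*N
M = -145
L = -137 (L = -145 - 4*(-2) = -145 - 1*(-8) = -145 + 8 = -137)
L*u(-16) = -137*(-16) = 2192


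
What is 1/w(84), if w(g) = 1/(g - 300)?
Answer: -216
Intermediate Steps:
w(g) = 1/(-300 + g)
1/w(84) = 1/(1/(-300 + 84)) = 1/(1/(-216)) = 1/(-1/216) = -216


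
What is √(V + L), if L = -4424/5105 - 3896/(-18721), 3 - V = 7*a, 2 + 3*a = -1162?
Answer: √24828677984518531055/95570705 ≈ 52.138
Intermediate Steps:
a = -388 (a = -⅔ + (⅓)*(-1162) = -⅔ - 1162/3 = -388)
V = 2719 (V = 3 - 7*(-388) = 3 - 1*(-2716) = 3 + 2716 = 2719)
L = -62932624/95570705 (L = -4424*1/5105 - 3896*(-1/18721) = -4424/5105 + 3896/18721 = -62932624/95570705 ≈ -0.65849)
√(V + L) = √(2719 - 62932624/95570705) = √(259793814271/95570705) = √24828677984518531055/95570705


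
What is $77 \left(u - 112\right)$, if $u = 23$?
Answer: $-6853$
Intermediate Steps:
$77 \left(u - 112\right) = 77 \left(23 - 112\right) = 77 \left(-89\right) = -6853$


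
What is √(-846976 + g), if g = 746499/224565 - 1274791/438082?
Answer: I*√910800666195991957774361490/32792628110 ≈ 920.31*I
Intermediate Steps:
g = 13584778001/32792628110 (g = 746499*(1/224565) - 1274791*1/438082 = 248833/74855 - 1274791/438082 = 13584778001/32792628110 ≈ 0.41426)
√(-846976 + g) = √(-846976 + 13584778001/32792628110) = √(-27774555401317359/32792628110) = I*√910800666195991957774361490/32792628110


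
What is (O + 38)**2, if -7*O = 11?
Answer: 65025/49 ≈ 1327.0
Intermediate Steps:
O = -11/7 (O = -1/7*11 = -11/7 ≈ -1.5714)
(O + 38)**2 = (-11/7 + 38)**2 = (255/7)**2 = 65025/49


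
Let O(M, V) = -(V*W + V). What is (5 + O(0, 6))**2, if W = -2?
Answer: 121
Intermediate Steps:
O(M, V) = V (O(M, V) = -(V*(-2) + V) = -(-2*V + V) = -(-1)*V = V)
(5 + O(0, 6))**2 = (5 + 6)**2 = 11**2 = 121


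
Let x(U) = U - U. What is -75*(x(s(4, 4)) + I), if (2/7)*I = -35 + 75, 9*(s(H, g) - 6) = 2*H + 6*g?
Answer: -10500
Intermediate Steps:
s(H, g) = 6 + 2*g/3 + 2*H/9 (s(H, g) = 6 + (2*H + 6*g)/9 = 6 + (2*g/3 + 2*H/9) = 6 + 2*g/3 + 2*H/9)
I = 140 (I = 7*(-35 + 75)/2 = (7/2)*40 = 140)
x(U) = 0
-75*(x(s(4, 4)) + I) = -75*(0 + 140) = -75*140 = -10500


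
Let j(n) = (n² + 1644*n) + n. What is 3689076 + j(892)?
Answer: 5952080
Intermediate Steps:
j(n) = n² + 1645*n
3689076 + j(892) = 3689076 + 892*(1645 + 892) = 3689076 + 892*2537 = 3689076 + 2263004 = 5952080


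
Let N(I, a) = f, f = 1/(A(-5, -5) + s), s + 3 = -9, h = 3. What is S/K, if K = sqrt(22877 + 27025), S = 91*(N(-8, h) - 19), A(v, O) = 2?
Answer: -17381*sqrt(49902)/499020 ≈ -7.7806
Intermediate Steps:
s = -12 (s = -3 - 9 = -12)
f = -1/10 (f = 1/(2 - 12) = 1/(-10) = -1/10 ≈ -0.10000)
N(I, a) = -1/10
S = -17381/10 (S = 91*(-1/10 - 19) = 91*(-191/10) = -17381/10 ≈ -1738.1)
K = sqrt(49902) ≈ 223.39
S/K = -17381*sqrt(49902)/49902/10 = -17381*sqrt(49902)/499020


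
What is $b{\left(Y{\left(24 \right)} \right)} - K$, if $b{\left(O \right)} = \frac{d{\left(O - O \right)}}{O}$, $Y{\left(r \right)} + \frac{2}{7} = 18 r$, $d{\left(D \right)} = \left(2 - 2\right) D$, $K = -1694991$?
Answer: $1694991$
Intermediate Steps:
$d{\left(D \right)} = 0$ ($d{\left(D \right)} = 0 D = 0$)
$Y{\left(r \right)} = - \frac{2}{7} + 18 r$
$b{\left(O \right)} = 0$ ($b{\left(O \right)} = \frac{0}{O} = 0$)
$b{\left(Y{\left(24 \right)} \right)} - K = 0 - -1694991 = 0 + 1694991 = 1694991$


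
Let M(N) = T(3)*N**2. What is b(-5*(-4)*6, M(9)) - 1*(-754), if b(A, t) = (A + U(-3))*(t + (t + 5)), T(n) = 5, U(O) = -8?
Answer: 92034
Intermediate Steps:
M(N) = 5*N**2
b(A, t) = (-8 + A)*(5 + 2*t) (b(A, t) = (A - 8)*(t + (t + 5)) = (-8 + A)*(t + (5 + t)) = (-8 + A)*(5 + 2*t))
b(-5*(-4)*6, M(9)) - 1*(-754) = (-40 - 80*9**2 + 5*(-5*(-4)*6) + 2*(-5*(-4)*6)*(5*9**2)) - 1*(-754) = (-40 - 80*81 + 5*(20*6) + 2*(20*6)*(5*81)) + 754 = (-40 - 16*405 + 5*120 + 2*120*405) + 754 = (-40 - 6480 + 600 + 97200) + 754 = 91280 + 754 = 92034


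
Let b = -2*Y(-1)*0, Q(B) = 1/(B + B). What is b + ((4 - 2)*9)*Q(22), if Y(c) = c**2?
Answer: 9/22 ≈ 0.40909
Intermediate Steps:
Q(B) = 1/(2*B)
b = 0 (b = -2*(-1)**2*0 = -2*1*0 = -2*0 = 0)
b + ((4 - 2)*9)*Q(22) = 0 + ((4 - 2)*9)*((1/2)/22) = 0 + (2*9)*((1/2)*(1/22)) = 0 + 18*(1/44) = 0 + 9/22 = 9/22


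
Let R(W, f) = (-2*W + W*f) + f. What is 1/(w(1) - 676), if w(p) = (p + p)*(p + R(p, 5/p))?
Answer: -1/658 ≈ -0.0015198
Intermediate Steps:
R(W, f) = f - 2*W + W*f
w(p) = 2*p*(5 - p + 5/p) (w(p) = (p + p)*(p + (5/p - 2*p + p*(5/p))) = (2*p)*(p + (5/p - 2*p + 5)) = (2*p)*(p + (5 - 2*p + 5/p)) = (2*p)*(5 - p + 5/p) = 2*p*(5 - p + 5/p))
1/(w(1) - 676) = 1/((10 - 2*1² + 10*1) - 676) = 1/((10 - 2*1 + 10) - 676) = 1/((10 - 2 + 10) - 676) = 1/(18 - 676) = 1/(-658) = -1/658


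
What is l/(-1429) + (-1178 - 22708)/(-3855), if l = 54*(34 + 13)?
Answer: 8116368/1836265 ≈ 4.4200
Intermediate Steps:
l = 2538 (l = 54*47 = 2538)
l/(-1429) + (-1178 - 22708)/(-3855) = 2538/(-1429) + (-1178 - 22708)/(-3855) = 2538*(-1/1429) - 23886*(-1/3855) = -2538/1429 + 7962/1285 = 8116368/1836265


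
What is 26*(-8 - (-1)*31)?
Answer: 598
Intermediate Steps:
26*(-8 - (-1)*31) = 26*(-8 - 1*(-31)) = 26*(-8 + 31) = 26*23 = 598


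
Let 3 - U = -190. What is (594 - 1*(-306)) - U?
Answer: 707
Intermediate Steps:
U = 193 (U = 3 - 1*(-190) = 3 + 190 = 193)
(594 - 1*(-306)) - U = (594 - 1*(-306)) - 1*193 = (594 + 306) - 193 = 900 - 193 = 707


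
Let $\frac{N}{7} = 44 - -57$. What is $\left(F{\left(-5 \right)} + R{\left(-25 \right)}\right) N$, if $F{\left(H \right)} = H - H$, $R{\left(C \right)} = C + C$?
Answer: $-35350$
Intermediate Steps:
$N = 707$ ($N = 7 \left(44 - -57\right) = 7 \left(44 + 57\right) = 7 \cdot 101 = 707$)
$R{\left(C \right)} = 2 C$
$F{\left(H \right)} = 0$
$\left(F{\left(-5 \right)} + R{\left(-25 \right)}\right) N = \left(0 + 2 \left(-25\right)\right) 707 = \left(0 - 50\right) 707 = \left(-50\right) 707 = -35350$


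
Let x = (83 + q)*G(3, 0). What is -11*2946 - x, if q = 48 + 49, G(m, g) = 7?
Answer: -33666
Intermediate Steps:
q = 97
x = 1260 (x = (83 + 97)*7 = 180*7 = 1260)
-11*2946 - x = -11*2946 - 1*1260 = -32406 - 1260 = -33666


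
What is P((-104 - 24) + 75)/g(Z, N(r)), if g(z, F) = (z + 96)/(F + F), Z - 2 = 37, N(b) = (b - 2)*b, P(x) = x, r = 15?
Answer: -1378/9 ≈ -153.11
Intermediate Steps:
N(b) = b*(-2 + b) (N(b) = (-2 + b)*b = b*(-2 + b))
Z = 39 (Z = 2 + 37 = 39)
g(z, F) = (96 + z)/(2*F) (g(z, F) = (96 + z)/((2*F)) = (96 + z)*(1/(2*F)) = (96 + z)/(2*F))
P((-104 - 24) + 75)/g(Z, N(r)) = ((-104 - 24) + 75)/(((96 + 39)/(2*((15*(-2 + 15)))))) = (-128 + 75)/(((½)*135/(15*13))) = -53/((½)*135/195) = -53/((½)*(1/195)*135) = -53/9/26 = -53*26/9 = -1378/9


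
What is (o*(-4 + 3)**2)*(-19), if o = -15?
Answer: 285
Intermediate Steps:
(o*(-4 + 3)**2)*(-19) = -15*(-4 + 3)**2*(-19) = -15*(-1)**2*(-19) = -15*1*(-19) = -15*(-19) = 285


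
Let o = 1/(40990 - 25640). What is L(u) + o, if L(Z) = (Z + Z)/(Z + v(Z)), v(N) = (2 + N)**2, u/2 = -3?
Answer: -18419/15350 ≈ -1.1999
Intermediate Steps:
u = -6 (u = 2*(-3) = -6)
o = 1/15350 ≈ 6.5147e-5
L(Z) = 2*Z/(Z + (2 + Z)**2) (L(Z) = (Z + Z)/(Z + (2 + Z)**2) = (2*Z)/(Z + (2 + Z)**2) = 2*Z/(Z + (2 + Z)**2))
L(u) + o = 2*(-6)/(-6 + (2 - 6)**2) + 1/15350 = 2*(-6)/(-6 + (-4)**2) + 1/15350 = 2*(-6)/(-6 + 16) + 1/15350 = 2*(-6)/10 + 1/15350 = 2*(-6)*(1/10) + 1/15350 = -6/5 + 1/15350 = -18419/15350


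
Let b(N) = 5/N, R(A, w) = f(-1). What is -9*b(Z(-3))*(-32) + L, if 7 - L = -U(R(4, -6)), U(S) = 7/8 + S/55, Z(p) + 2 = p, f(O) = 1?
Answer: -123247/440 ≈ -280.11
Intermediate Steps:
R(A, w) = 1
Z(p) = -2 + p
U(S) = 7/8 + S/55 (U(S) = 7*(⅛) + S*(1/55) = 7/8 + S/55)
L = 3473/440 (L = 7 - (-1)*(7/8 + (1/55)*1) = 7 - (-1)*(7/8 + 1/55) = 7 - (-1)*393/440 = 7 - 1*(-393/440) = 7 + 393/440 = 3473/440 ≈ 7.8932)
-9*b(Z(-3))*(-32) + L = -45/(-2 - 3)*(-32) + 3473/440 = -45/(-5)*(-32) + 3473/440 = -45*(-1)/5*(-32) + 3473/440 = -9*(-1)*(-32) + 3473/440 = 9*(-32) + 3473/440 = -288 + 3473/440 = -123247/440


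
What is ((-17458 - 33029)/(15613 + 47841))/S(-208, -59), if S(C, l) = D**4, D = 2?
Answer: -50487/1015264 ≈ -0.049728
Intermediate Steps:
S(C, l) = 16 (S(C, l) = 2**4 = 16)
((-17458 - 33029)/(15613 + 47841))/S(-208, -59) = ((-17458 - 33029)/(15613 + 47841))/16 = -50487/63454*(1/16) = -50487*1/63454*(1/16) = -50487/63454*1/16 = -50487/1015264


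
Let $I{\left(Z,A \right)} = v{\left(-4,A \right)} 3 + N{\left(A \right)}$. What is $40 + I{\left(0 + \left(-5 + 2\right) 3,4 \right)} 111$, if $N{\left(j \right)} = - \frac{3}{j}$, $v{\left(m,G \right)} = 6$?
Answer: $\frac{7819}{4} \approx 1954.8$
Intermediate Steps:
$I{\left(Z,A \right)} = 18 - \frac{3}{A}$ ($I{\left(Z,A \right)} = 6 \cdot 3 - \frac{3}{A} = 18 - \frac{3}{A}$)
$40 + I{\left(0 + \left(-5 + 2\right) 3,4 \right)} 111 = 40 + \left(18 - \frac{3}{4}\right) 111 = 40 + \frac{69}{4} \cdot 111 = 40 + \frac{7659}{4} = \frac{7819}{4}$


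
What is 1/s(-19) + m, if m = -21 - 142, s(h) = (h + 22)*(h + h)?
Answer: -18583/114 ≈ -163.01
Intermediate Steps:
s(h) = 2*h*(22 + h) (s(h) = (22 + h)*(2*h) = 2*h*(22 + h))
m = -163
1/s(-19) + m = 1/(2*(-19)*(22 - 19)) - 163 = 1/(2*(-19)*3) - 163 = 1/(-114) - 163 = -1/114 - 163 = -18583/114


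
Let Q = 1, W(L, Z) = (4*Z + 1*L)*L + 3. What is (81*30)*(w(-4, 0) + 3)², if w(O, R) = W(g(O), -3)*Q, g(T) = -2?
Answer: 2809080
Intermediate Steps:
W(L, Z) = 3 + L*(L + 4*Z) (W(L, Z) = (4*Z + L)*L + 3 = (L + 4*Z)*L + 3 = L*(L + 4*Z) + 3 = 3 + L*(L + 4*Z))
w(O, R) = 31 (w(O, R) = (3 + (-2)² + 4*(-2)*(-3))*1 = (3 + 4 + 24)*1 = 31*1 = 31)
(81*30)*(w(-4, 0) + 3)² = (81*30)*(31 + 3)² = 2430*34² = 2430*1156 = 2809080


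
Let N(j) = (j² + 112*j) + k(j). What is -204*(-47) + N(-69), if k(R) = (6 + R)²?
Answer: 10590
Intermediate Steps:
N(j) = j² + (6 + j)² + 112*j (N(j) = (j² + 112*j) + (6 + j)² = j² + (6 + j)² + 112*j)
-204*(-47) + N(-69) = -204*(-47) + (36 + 2*(-69)² + 124*(-69)) = 9588 + (36 + 2*4761 - 8556) = 9588 + (36 + 9522 - 8556) = 9588 + 1002 = 10590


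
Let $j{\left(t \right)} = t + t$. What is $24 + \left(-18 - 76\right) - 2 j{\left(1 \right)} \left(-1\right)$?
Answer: $-352$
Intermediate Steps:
$j{\left(t \right)} = 2 t$
$24 + \left(-18 - 76\right) - 2 j{\left(1 \right)} \left(-1\right) = 24 + \left(-18 - 76\right) - 2 \cdot 2 \cdot 1 \left(-1\right) = 24 + \left(-18 - 76\right) \left(-2\right) 2 \left(-1\right) = 24 - 94 \left(\left(-4\right) \left(-1\right)\right) = 24 - 376 = -352$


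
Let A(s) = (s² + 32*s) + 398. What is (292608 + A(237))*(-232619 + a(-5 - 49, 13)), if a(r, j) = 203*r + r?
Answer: -86918978965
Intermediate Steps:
A(s) = 398 + s² + 32*s
a(r, j) = 204*r
(292608 + A(237))*(-232619 + a(-5 - 49, 13)) = (292608 + (398 + 237² + 32*237))*(-232619 + 204*(-5 - 49)) = (292608 + (398 + 56169 + 7584))*(-232619 + 204*(-54)) = (292608 + 64151)*(-232619 - 11016) = 356759*(-243635) = -86918978965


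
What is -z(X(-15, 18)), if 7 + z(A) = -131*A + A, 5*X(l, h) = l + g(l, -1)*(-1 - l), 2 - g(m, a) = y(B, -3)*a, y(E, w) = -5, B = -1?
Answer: -1475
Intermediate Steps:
g(m, a) = 2 + 5*a (g(m, a) = 2 - (-5)*a = 2 + 5*a)
X(l, h) = ⅗ + 4*l/5 (X(l, h) = (l + (2 + 5*(-1))*(-1 - l))/5 = (l + (2 - 5)*(-1 - l))/5 = (l - 3*(-1 - l))/5 = (l + (3 + 3*l))/5 = (3 + 4*l)/5 = ⅗ + 4*l/5)
z(A) = -7 - 130*A (z(A) = -7 + (-131*A + A) = -7 - 130*A)
-z(X(-15, 18)) = -(-7 - 130*(⅗ + (⅘)*(-15))) = -(-7 - 130*(⅗ - 12)) = -(-7 - 130*(-57/5)) = -(-7 + 1482) = -1*1475 = -1475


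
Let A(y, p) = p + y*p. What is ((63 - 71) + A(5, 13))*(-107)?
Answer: -7490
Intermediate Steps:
A(y, p) = p + p*y
((63 - 71) + A(5, 13))*(-107) = ((63 - 71) + 13*(1 + 5))*(-107) = (-8 + 13*6)*(-107) = (-8 + 78)*(-107) = 70*(-107) = -7490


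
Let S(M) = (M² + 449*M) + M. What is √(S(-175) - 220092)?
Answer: I*√268217 ≈ 517.9*I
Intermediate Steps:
S(M) = M² + 450*M
√(S(-175) - 220092) = √(-175*(450 - 175) - 220092) = √(-175*275 - 220092) = √(-48125 - 220092) = √(-268217) = I*√268217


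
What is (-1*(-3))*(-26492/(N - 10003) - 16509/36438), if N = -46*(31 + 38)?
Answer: 747776403/160047842 ≈ 4.6722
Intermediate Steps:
N = -3174 (N = -46*69 = -3174)
(-1*(-3))*(-26492/(N - 10003) - 16509/36438) = (-1*(-3))*(-26492/(-3174 - 10003) - 16509/36438) = 3*(-26492/(-13177) - 16509*1/36438) = 3*(-26492*(-1/13177) - 5503/12146) = 3*(26492/13177 - 5503/12146) = 3*(249258801/160047842) = 747776403/160047842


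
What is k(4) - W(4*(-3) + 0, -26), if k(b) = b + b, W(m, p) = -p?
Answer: -18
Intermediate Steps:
k(b) = 2*b
k(4) - W(4*(-3) + 0, -26) = 2*4 - (-1)*(-26) = 8 - 1*26 = 8 - 26 = -18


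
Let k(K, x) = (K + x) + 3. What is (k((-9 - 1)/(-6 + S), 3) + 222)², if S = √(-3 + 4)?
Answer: 52900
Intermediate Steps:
S = 1 (S = √1 = 1)
k(K, x) = 3 + K + x
(k((-9 - 1)/(-6 + S), 3) + 222)² = ((3 + (-9 - 1)/(-6 + 1) + 3) + 222)² = ((3 - 10/(-5) + 3) + 222)² = ((3 - 10*(-⅕) + 3) + 222)² = ((3 + 2 + 3) + 222)² = (8 + 222)² = 230² = 52900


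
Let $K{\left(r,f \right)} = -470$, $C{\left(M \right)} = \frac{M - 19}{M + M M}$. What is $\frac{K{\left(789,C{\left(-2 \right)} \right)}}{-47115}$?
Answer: $\frac{94}{9423} \approx 0.0099756$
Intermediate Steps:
$C{\left(M \right)} = \frac{-19 + M}{M + M^{2}}$
$\frac{K{\left(789,C{\left(-2 \right)} \right)}}{-47115} = - \frac{470}{-47115} = \left(-470\right) \left(- \frac{1}{47115}\right) = \frac{94}{9423}$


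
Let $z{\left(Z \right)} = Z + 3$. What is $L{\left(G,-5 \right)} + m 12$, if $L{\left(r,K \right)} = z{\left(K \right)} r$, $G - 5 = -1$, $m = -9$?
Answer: $-116$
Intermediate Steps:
$z{\left(Z \right)} = 3 + Z$
$G = 4$ ($G = 5 - 1 = 4$)
$L{\left(r,K \right)} = r \left(3 + K\right)$ ($L{\left(r,K \right)} = \left(3 + K\right) r = r \left(3 + K\right)$)
$L{\left(G,-5 \right)} + m 12 = 4 \left(3 - 5\right) - 108 = 4 \left(-2\right) - 108 = -8 - 108 = -116$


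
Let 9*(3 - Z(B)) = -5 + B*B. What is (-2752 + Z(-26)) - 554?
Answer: -30398/9 ≈ -3377.6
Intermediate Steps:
Z(B) = 32/9 - B**2/9 (Z(B) = 3 - (-5 + B*B)/9 = 3 - (-5 + B**2)/9 = 3 + (5/9 - B**2/9) = 32/9 - B**2/9)
(-2752 + Z(-26)) - 554 = (-2752 + (32/9 - 1/9*(-26)**2)) - 554 = (-2752 + (32/9 - 1/9*676)) - 554 = (-2752 + (32/9 - 676/9)) - 554 = (-2752 - 644/9) - 554 = -25412/9 - 554 = -30398/9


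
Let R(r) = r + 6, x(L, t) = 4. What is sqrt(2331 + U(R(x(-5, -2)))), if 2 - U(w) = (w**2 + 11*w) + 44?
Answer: 3*sqrt(231) ≈ 45.596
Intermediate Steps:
R(r) = 6 + r
U(w) = -42 - w**2 - 11*w (U(w) = 2 - ((w**2 + 11*w) + 44) = 2 - (44 + w**2 + 11*w) = 2 + (-44 - w**2 - 11*w) = -42 - w**2 - 11*w)
sqrt(2331 + U(R(x(-5, -2)))) = sqrt(2331 + (-42 - (6 + 4)**2 - 11*(6 + 4))) = sqrt(2331 + (-42 - 1*10**2 - 11*10)) = sqrt(2331 + (-42 - 1*100 - 110)) = sqrt(2331 + (-42 - 100 - 110)) = sqrt(2331 - 252) = sqrt(2079) = 3*sqrt(231)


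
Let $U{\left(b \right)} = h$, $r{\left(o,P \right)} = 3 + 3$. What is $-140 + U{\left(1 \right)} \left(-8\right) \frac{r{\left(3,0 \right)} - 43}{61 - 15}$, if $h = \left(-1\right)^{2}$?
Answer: $- \frac{3072}{23} \approx -133.57$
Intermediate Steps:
$r{\left(o,P \right)} = 6$
$h = 1$
$U{\left(b \right)} = 1$
$-140 + U{\left(1 \right)} \left(-8\right) \frac{r{\left(3,0 \right)} - 43}{61 - 15} = -140 + 1 \left(-8\right) \frac{6 - 43}{61 - 15} = -140 - 8 \left(- \frac{37}{46}\right) = -140 - 8 \left(\left(-37\right) \frac{1}{46}\right) = -140 - - \frac{148}{23} = -140 + \frac{148}{23} = - \frac{3072}{23}$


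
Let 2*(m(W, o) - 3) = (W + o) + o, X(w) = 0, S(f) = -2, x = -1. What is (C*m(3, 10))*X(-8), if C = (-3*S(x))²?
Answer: 0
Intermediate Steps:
C = 36 (C = (-3*(-2))² = 6² = 36)
m(W, o) = 3 + o + W/2 (m(W, o) = 3 + ((W + o) + o)/2 = 3 + (W + 2*o)/2 = 3 + (o + W/2) = 3 + o + W/2)
(C*m(3, 10))*X(-8) = (36*(3 + 10 + (½)*3))*0 = (36*(3 + 10 + 3/2))*0 = (36*(29/2))*0 = 522*0 = 0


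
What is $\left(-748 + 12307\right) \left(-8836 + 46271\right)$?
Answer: $432711165$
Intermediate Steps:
$\left(-748 + 12307\right) \left(-8836 + 46271\right) = 11559 \cdot 37435 = 432711165$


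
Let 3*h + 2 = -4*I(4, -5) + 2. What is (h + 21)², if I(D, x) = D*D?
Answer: ⅑ ≈ 0.11111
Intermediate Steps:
I(D, x) = D²
h = -64/3 (h = -⅔ + (-4*4² + 2)/3 = -⅔ + (-4*16 + 2)/3 = -⅔ + (-64 + 2)/3 = -⅔ + (⅓)*(-62) = -⅔ - 62/3 = -64/3 ≈ -21.333)
(h + 21)² = (-64/3 + 21)² = (-⅓)² = ⅑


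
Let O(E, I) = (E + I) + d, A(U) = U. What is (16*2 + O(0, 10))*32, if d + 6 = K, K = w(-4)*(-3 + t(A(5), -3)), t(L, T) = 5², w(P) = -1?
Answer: 448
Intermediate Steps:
t(L, T) = 25
K = -22 (K = -(-3 + 25) = -1*22 = -22)
d = -28 (d = -6 - 22 = -28)
O(E, I) = -28 + E + I (O(E, I) = (E + I) - 28 = -28 + E + I)
(16*2 + O(0, 10))*32 = (16*2 + (-28 + 0 + 10))*32 = (32 - 18)*32 = 14*32 = 448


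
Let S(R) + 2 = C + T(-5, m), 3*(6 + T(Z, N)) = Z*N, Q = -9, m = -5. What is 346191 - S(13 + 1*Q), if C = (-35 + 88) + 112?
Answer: 1038077/3 ≈ 3.4603e+5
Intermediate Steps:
C = 165 (C = 53 + 112 = 165)
T(Z, N) = -6 + N*Z/3 (T(Z, N) = -6 + (Z*N)/3 = -6 + (N*Z)/3 = -6 + N*Z/3)
S(R) = 496/3 (S(R) = -2 + (165 + (-6 + (⅓)*(-5)*(-5))) = -2 + (165 + (-6 + 25/3)) = -2 + (165 + 7/3) = -2 + 502/3 = 496/3)
346191 - S(13 + 1*Q) = 346191 - 1*496/3 = 346191 - 496/3 = 1038077/3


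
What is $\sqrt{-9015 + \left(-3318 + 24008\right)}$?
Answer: $5 \sqrt{467} \approx 108.05$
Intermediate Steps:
$\sqrt{-9015 + \left(-3318 + 24008\right)} = \sqrt{-9015 + 20690} = \sqrt{11675} = 5 \sqrt{467}$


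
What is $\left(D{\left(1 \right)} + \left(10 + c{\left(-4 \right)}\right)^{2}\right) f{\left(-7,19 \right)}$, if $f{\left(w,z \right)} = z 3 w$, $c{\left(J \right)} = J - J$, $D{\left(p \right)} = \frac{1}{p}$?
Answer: $-40299$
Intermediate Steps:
$c{\left(J \right)} = 0$
$f{\left(w,z \right)} = 3 w z$ ($f{\left(w,z \right)} = 3 z w = 3 w z$)
$\left(D{\left(1 \right)} + \left(10 + c{\left(-4 \right)}\right)^{2}\right) f{\left(-7,19 \right)} = \left(1^{-1} + \left(10 + 0\right)^{2}\right) 3 \left(-7\right) 19 = \left(1 + 10^{2}\right) \left(-399\right) = \left(1 + 100\right) \left(-399\right) = 101 \left(-399\right) = -40299$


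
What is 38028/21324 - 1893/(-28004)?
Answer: 92108537/49763108 ≈ 1.8509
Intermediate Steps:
38028/21324 - 1893/(-28004) = 38028*(1/21324) - 1893*(-1/28004) = 3169/1777 + 1893/28004 = 92108537/49763108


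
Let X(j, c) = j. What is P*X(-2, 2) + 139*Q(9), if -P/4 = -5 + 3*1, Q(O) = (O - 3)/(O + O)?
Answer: 91/3 ≈ 30.333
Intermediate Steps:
Q(O) = (-3 + O)/(2*O) (Q(O) = (-3 + O)/((2*O)) = (-3 + O)*(1/(2*O)) = (-3 + O)/(2*O))
P = 8 (P = -4*(-5 + 3*1) = -4*(-5 + 3) = -4*(-2) = 8)
P*X(-2, 2) + 139*Q(9) = 8*(-2) + 139*((½)*(-3 + 9)/9) = -16 + 139*((½)*(⅑)*6) = -16 + 139*(⅓) = -16 + 139/3 = 91/3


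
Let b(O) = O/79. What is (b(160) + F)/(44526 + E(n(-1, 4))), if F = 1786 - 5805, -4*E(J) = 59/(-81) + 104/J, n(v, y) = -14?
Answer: -719729388/7978177847 ≈ -0.090212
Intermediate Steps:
b(O) = O/79 (b(O) = O*(1/79) = O/79)
E(J) = 59/324 - 26/J (E(J) = -(59/(-81) + 104/J)/4 = -(59*(-1/81) + 104/J)/4 = -(-59/81 + 104/J)/4 = 59/324 - 26/J)
F = -4019
(b(160) + F)/(44526 + E(n(-1, 4))) = ((1/79)*160 - 4019)/(44526 + (59/324 - 26/(-14))) = (160/79 - 4019)/(44526 + (59/324 - 26*(-1/14))) = -317341/(79*(44526 + (59/324 + 13/7))) = -317341/(79*(44526 + 4625/2268)) = -317341/(79*100989593/2268) = -317341/79*2268/100989593 = -719729388/7978177847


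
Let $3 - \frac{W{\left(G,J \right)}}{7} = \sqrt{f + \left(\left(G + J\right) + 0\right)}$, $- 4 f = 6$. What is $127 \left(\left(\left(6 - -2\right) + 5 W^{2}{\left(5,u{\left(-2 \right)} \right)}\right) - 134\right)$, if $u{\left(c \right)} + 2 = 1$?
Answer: $\frac{683641}{2} - 93345 \sqrt{10} \approx 46638.0$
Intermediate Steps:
$f = - \frac{3}{2}$ ($f = \left(- \frac{1}{4}\right) 6 = - \frac{3}{2} \approx -1.5$)
$u{\left(c \right)} = -1$ ($u{\left(c \right)} = -2 + 1 = -1$)
$W{\left(G,J \right)} = 21 - 7 \sqrt{- \frac{3}{2} + G + J}$ ($W{\left(G,J \right)} = 21 - 7 \sqrt{- \frac{3}{2} + \left(\left(G + J\right) + 0\right)} = 21 - 7 \sqrt{- \frac{3}{2} + \left(G + J\right)} = 21 - 7 \sqrt{- \frac{3}{2} + G + J}$)
$127 \left(\left(\left(6 - -2\right) + 5 W^{2}{\left(5,u{\left(-2 \right)} \right)}\right) - 134\right) = 127 \left(\left(\left(6 - -2\right) + 5 \left(21 - \frac{7 \sqrt{-6 + 4 \cdot 5 + 4 \left(-1\right)}}{2}\right)^{2}\right) - 134\right) = 127 \left(\left(\left(6 + 2\right) + 5 \left(21 - \frac{7 \sqrt{-6 + 20 - 4}}{2}\right)^{2}\right) - 134\right) = 127 \left(\left(8 + 5 \left(21 - \frac{7 \sqrt{10}}{2}\right)^{2}\right) - 134\right) = 127 \left(-126 + 5 \left(21 - \frac{7 \sqrt{10}}{2}\right)^{2}\right) = -16002 + 635 \left(21 - \frac{7 \sqrt{10}}{2}\right)^{2}$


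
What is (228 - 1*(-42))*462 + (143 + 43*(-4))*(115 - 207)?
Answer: 127408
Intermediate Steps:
(228 - 1*(-42))*462 + (143 + 43*(-4))*(115 - 207) = (228 + 42)*462 + (143 - 172)*(-92) = 270*462 - 29*(-92) = 124740 + 2668 = 127408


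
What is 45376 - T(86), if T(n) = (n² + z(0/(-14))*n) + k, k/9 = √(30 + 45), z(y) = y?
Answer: 37980 - 45*√3 ≈ 37902.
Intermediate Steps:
k = 45*√3 (k = 9*√(30 + 45) = 9*√75 = 9*(5*√3) = 45*√3 ≈ 77.942)
T(n) = n² + 45*√3 (T(n) = (n² + (0/(-14))*n) + 45*√3 = (n² + (0*(-1/14))*n) + 45*√3 = (n² + 0*n) + 45*√3 = (n² + 0) + 45*√3 = n² + 45*√3)
45376 - T(86) = 45376 - (86² + 45*√3) = 45376 - (7396 + 45*√3) = 45376 + (-7396 - 45*√3) = 37980 - 45*√3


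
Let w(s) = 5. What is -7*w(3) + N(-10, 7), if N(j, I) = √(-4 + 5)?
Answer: -34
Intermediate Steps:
N(j, I) = 1 (N(j, I) = √1 = 1)
-7*w(3) + N(-10, 7) = -7*5 + 1 = -35 + 1 = -34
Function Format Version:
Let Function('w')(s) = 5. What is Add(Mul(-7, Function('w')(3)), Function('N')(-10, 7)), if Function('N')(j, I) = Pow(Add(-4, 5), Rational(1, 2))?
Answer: -34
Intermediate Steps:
Function('N')(j, I) = 1 (Function('N')(j, I) = Pow(1, Rational(1, 2)) = 1)
Add(Mul(-7, Function('w')(3)), Function('N')(-10, 7)) = Add(Mul(-7, 5), 1) = Add(-35, 1) = -34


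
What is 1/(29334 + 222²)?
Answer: 1/78618 ≈ 1.2720e-5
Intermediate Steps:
1/(29334 + 222²) = 1/(29334 + 49284) = 1/78618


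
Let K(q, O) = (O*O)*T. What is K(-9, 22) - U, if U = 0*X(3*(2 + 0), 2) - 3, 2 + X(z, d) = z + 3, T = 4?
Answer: 1939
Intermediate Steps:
X(z, d) = 1 + z (X(z, d) = -2 + (z + 3) = -2 + (3 + z) = 1 + z)
K(q, O) = 4*O² (K(q, O) = (O*O)*4 = O²*4 = 4*O²)
U = -3 (U = 0*(1 + 3*(2 + 0)) - 3 = 0*(1 + 3*2) - 3 = 0*(1 + 6) - 3 = 0*7 - 3 = 0 - 3 = -3)
K(-9, 22) - U = 4*22² - 1*(-3) = 4*484 + 3 = 1936 + 3 = 1939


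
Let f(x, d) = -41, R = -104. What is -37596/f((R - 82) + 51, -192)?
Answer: 37596/41 ≈ 916.98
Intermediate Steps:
-37596/f((R - 82) + 51, -192) = -37596/(-41) = -37596*(-1/41) = 37596/41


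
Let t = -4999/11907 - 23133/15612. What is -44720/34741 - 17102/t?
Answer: 36810074316007736/4093520669693 ≈ 8992.3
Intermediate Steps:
t = -117829673/61964028 (t = -4999*1/11907 - 23133*1/15612 = -4999/11907 - 7711/5204 = -117829673/61964028 ≈ -1.9016)
-44720/34741 - 17102/t = -44720/34741 - 17102/(-117829673/61964028) = -44720*1/34741 - 17102*(-61964028/117829673) = -44720/34741 + 1059708806856/117829673 = 36810074316007736/4093520669693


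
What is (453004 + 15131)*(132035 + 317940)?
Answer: 210649046625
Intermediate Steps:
(453004 + 15131)*(132035 + 317940) = 468135*449975 = 210649046625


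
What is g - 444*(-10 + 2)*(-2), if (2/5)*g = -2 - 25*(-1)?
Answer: -14093/2 ≈ -7046.5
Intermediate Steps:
g = 115/2 (g = 5*(-2 - 25*(-1))/2 = 5*(-2 - 5*(-5))/2 = 5*(-2 + 25)/2 = (5/2)*23 = 115/2 ≈ 57.500)
g - 444*(-10 + 2)*(-2) = 115/2 - 444*(-10 + 2)*(-2) = 115/2 - (-3552)*(-2) = 115/2 - 444*16 = 115/2 - 7104 = -14093/2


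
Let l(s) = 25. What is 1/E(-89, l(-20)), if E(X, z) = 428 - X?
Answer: 1/517 ≈ 0.0019342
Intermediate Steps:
1/E(-89, l(-20)) = 1/(428 - 1*(-89)) = 1/(428 + 89) = 1/517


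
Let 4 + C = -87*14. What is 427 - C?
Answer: 1649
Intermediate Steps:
C = -1222 (C = -4 - 87*14 = -4 - 1218 = -1222)
427 - C = 427 - 1*(-1222) = 427 + 1222 = 1649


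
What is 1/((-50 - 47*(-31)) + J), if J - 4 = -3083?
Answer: -1/1672 ≈ -0.00059809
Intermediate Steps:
J = -3079 (J = 4 - 3083 = -3079)
1/((-50 - 47*(-31)) + J) = 1/((-50 - 47*(-31)) - 3079) = 1/((-50 + 1457) - 3079) = 1/(1407 - 3079) = 1/(-1672) = -1/1672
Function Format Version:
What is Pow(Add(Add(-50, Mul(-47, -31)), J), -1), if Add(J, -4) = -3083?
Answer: Rational(-1, 1672) ≈ -0.00059809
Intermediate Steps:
J = -3079 (J = Add(4, -3083) = -3079)
Pow(Add(Add(-50, Mul(-47, -31)), J), -1) = Pow(Add(Add(-50, Mul(-47, -31)), -3079), -1) = Pow(Add(Add(-50, 1457), -3079), -1) = Pow(Add(1407, -3079), -1) = Pow(-1672, -1) = Rational(-1, 1672)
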